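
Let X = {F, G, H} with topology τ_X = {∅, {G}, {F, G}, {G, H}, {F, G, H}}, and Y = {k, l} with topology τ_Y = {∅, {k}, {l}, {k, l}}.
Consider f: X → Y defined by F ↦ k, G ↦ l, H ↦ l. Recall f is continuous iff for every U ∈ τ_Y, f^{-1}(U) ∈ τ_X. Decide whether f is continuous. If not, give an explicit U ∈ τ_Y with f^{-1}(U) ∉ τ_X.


f is NOT continuous.

Compute f^{-1}(U) for each U ∈ τ_Y:
  U = ∅: f^{-1}(U) = ∅ ∈ τ_X ✓.
  U = {k}: f^{-1}(U) = {F} ∉ τ_X ✗.
  U = {l}: f^{-1}(U) = {G, H} ∈ τ_X ✓.
  U = {k, l}: f^{-1}(U) = {F, G, H} ∈ τ_X ✓.
Found U = {k} with f^{-1}(U) = {F} not in τ_X. Therefore f is NOT continuous.


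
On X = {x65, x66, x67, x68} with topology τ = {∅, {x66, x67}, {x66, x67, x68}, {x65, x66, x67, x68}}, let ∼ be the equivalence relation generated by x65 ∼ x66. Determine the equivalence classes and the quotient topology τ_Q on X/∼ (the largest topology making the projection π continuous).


X/∼ = {[x65=x66], [x67], [x68]}; |τ_Q| = 2.

Equivalence classes: [x65=x66], [x67], [x68].
Quotient map π: X → X/∼ sends x65 ↦ [x65=x66], x66 ↦ [x65=x66], x67 ↦ [x67], x68 ↦ [x68].
For each subset V ⊆ X/∼, compute π^{-1}(V) ⊆ X and check whether π^{-1}(V) ∈ τ. V is open in τ_Q iff π^{-1}(V) ∈ τ.
  V = {}: π^{-1}(V) = ∅ ∈ τ ✓.
  V = {[x65=x66]}: π^{-1}(V) = {x65, x66} ∉ τ ✗.
  V = {[x67]}: π^{-1}(V) = {x67} ∉ τ ✗.
  V = {[x65=x66], [x67]}: π^{-1}(V) = {x65, x66, x67} ∉ τ ✗.
  V = {[x68]}: π^{-1}(V) = {x68} ∉ τ ✗.
  V = {[x65=x66], [x68]}: π^{-1}(V) = {x65, x66, x68} ∉ τ ✗.
  V = {[x67], [x68]}: π^{-1}(V) = {x67, x68} ∉ τ ✗.
  V = {[x65=x66], [x67], [x68]}: π^{-1}(V) = {x65, x66, x67, x68} ∈ τ ✓.
Open sets in the quotient: τ_Q = {{}, {[x65=x66], [x67], [x68]}} (2 elements).


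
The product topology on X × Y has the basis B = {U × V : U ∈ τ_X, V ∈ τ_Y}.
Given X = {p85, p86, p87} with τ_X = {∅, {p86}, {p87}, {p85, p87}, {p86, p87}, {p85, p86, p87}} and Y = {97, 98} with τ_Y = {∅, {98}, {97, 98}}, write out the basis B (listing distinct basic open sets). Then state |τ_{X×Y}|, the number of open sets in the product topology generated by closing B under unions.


Basis B = {∅ × ∅, {p86} × {98}, {p87} × {98}, {p85, p87} × {98}, {p86} × {97, 98}, {p86, p87} × {98}, {p87} × {97, 98}, {p85, p86, p87} × {98}, {p85, p87} × {97, 98}, {p86, p87} × {97, 98}, {p85, p86, p87} × {97, 98}}; |τ_{X×Y}| = 18.

Enumerate products U × V with U ∈ τ_X, V ∈ τ_Y (deduplicated):
  ∅ × ∅ = {} (∅)
  {p86} × {98} = {(p86,98)}
  {p87} × {98} = {(p87,98)}
  {p85, p87} × {98} = {(p85,98), (p87,98)}
  {p86} × {97, 98} = {(p86,97), (p86,98)}
  {p86, p87} × {98} = {(p86,98), (p87,98)}
  {p87} × {97, 98} = {(p87,97), (p87,98)}
  {p85, p86, p87} × {98} = {(p85,98), (p86,98), (p87,98)}
  {p85, p87} × {97, 98} = {(p85,97), (p85,98), (p87,97), (p87,98)}
  {p86, p87} × {97, 98} = {(p86,97), (p86,98), (p87,97), (p87,98)}
  {p85, p86, p87} × {97, 98} = {(p85,97), (p85,98), (p86,97), (p86,98), (p87,97), (p87,98)}
These 11 distinct sets form the basis B.
Close under arbitrary unions to get τ_{X×Y}; counting gives |τ_{X×Y}| = 18.


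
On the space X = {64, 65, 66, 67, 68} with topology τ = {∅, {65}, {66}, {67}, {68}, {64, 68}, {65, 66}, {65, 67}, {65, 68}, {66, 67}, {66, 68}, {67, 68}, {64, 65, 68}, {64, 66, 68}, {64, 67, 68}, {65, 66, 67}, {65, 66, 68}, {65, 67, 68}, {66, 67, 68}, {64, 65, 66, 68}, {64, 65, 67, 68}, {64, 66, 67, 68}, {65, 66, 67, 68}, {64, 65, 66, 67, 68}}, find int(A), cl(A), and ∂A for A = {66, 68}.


int(A) = {66, 68}, cl(A) = {64, 66, 68}, ∂A = {64}.

Closed sets in (X, τ) are complements of opens:
  closed(X, τ) = {∅, {64}, {65}, {66}, {67}, {64, 65}, {64, 66}, {64, 67}, {64, 68}, {65, 66}, {65, 67}, {66, 67}, {64, 65, 66}, {64, 65, 67}, {64, 65, 68}, {64, 66, 67}, {64, 66, 68}, {64, 67, 68}, {65, 66, 67}, {64, 65, 66, 67}, {64, 65, 66, 68}, {64, 65, 67, 68}, {64, 66, 67, 68}, {64, 65, 66, 67, 68}}.
int(A) = ⋃ {U ∈ τ : U ⊆ A}. Opens contained in A: ∅, {66}, {68}, {66, 68}.
Taking the union of these: int(A) = {66, 68}.
cl(A) = ⋂ {C closed : A ⊆ C}. Closed sets containing A: {64, 66, 68}, {64, 65, 66, 68}, {64, 66, 67, 68}, {64, 65, 66, 67, 68}.
Intersecting these: cl(A) = {64, 66, 68}.
∂A = cl(A) ∖ int(A) = {64, 66, 68} ∖ {66, 68} = {64}.


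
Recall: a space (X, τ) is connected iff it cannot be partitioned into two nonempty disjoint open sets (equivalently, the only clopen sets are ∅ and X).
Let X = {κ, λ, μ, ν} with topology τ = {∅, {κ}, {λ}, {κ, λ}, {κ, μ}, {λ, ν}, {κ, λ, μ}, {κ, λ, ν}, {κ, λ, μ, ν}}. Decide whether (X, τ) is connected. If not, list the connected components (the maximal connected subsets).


(X, τ) is disconnected; components = [{κ, μ}, {λ, ν}].

Find clopen sets (U ∈ τ with X ∖ U ∈ τ):
  U = ∅, X ∖ U = {κ, λ, μ, ν} — both open, so U is clopen.
  U = {κ, μ}, X ∖ U = {λ, ν} — both open, so U is clopen.
  U = {λ, ν}, X ∖ U = {κ, μ} — both open, so U is clopen.
  U = {κ, λ, μ, ν}, X ∖ U = ∅ — both open, so U is clopen.
Nontrivial clopen(s) exist: e.g. {λ, ν}. So (X, τ) is disconnected.
Compute connected components by grouping points that agree on all clopens:
  component: {κ, μ}
  component: {λ, ν}


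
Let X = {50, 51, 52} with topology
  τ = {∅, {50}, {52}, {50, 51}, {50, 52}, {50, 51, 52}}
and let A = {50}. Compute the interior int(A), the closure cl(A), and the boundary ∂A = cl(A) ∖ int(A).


int(A) = {50}, cl(A) = {50, 51}, ∂A = {51}.

Closed sets in (X, τ) are complements of opens:
  closed(X, τ) = {∅, {51}, {52}, {50, 51}, {51, 52}, {50, 51, 52}}.
int(A) = ⋃ {U ∈ τ : U ⊆ A}. Opens contained in A: ∅, {50}.
Taking the union of these: int(A) = {50}.
cl(A) = ⋂ {C closed : A ⊆ C}. Closed sets containing A: {50, 51}, {50, 51, 52}.
Intersecting these: cl(A) = {50, 51}.
∂A = cl(A) ∖ int(A) = {50, 51} ∖ {50} = {51}.


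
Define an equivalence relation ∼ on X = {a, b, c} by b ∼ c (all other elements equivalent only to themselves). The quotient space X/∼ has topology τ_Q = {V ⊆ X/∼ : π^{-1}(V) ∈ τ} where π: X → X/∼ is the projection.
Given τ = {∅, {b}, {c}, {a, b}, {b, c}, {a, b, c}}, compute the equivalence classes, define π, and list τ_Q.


X/∼ = {[a], [b=c]}; |τ_Q| = 3.

Equivalence classes: [a], [b=c].
Quotient map π: X → X/∼ sends a ↦ [a], b ↦ [b=c], c ↦ [b=c].
For each subset V ⊆ X/∼, compute π^{-1}(V) ⊆ X and check whether π^{-1}(V) ∈ τ. V is open in τ_Q iff π^{-1}(V) ∈ τ.
  V = {}: π^{-1}(V) = ∅ ∈ τ ✓.
  V = {[a]}: π^{-1}(V) = {a} ∉ τ ✗.
  V = {[b=c]}: π^{-1}(V) = {b, c} ∈ τ ✓.
  V = {[a], [b=c]}: π^{-1}(V) = {a, b, c} ∈ τ ✓.
Open sets in the quotient: τ_Q = {{}, {[b=c]}, {[a], [b=c]}} (3 elements).


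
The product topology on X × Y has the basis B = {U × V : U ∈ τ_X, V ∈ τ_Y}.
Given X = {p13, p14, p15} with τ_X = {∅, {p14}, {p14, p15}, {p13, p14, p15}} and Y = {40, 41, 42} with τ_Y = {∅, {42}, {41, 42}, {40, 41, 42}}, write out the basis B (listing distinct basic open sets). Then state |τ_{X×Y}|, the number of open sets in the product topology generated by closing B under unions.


Basis B = {∅ × ∅, {p14} × {42}, {p14} × {41, 42}, {p14, p15} × {42}, {p13, p14, p15} × {42}, {p14} × {40, 41, 42}, {p14, p15} × {41, 42}, {p13, p14, p15} × {41, 42}, {p14, p15} × {40, 41, 42}, {p13, p14, p15} × {40, 41, 42}}; |τ_{X×Y}| = 20.

Enumerate products U × V with U ∈ τ_X, V ∈ τ_Y (deduplicated):
  ∅ × ∅ = {} (∅)
  {p14} × {42} = {(p14,42)}
  {p14} × {41, 42} = {(p14,41), (p14,42)}
  {p14, p15} × {42} = {(p14,42), (p15,42)}
  {p13, p14, p15} × {42} = {(p13,42), (p14,42), (p15,42)}
  {p14} × {40, 41, 42} = {(p14,40), (p14,41), (p14,42)}
  {p14, p15} × {41, 42} = {(p14,41), (p14,42), (p15,41), (p15,42)}
  {p13, p14, p15} × {41, 42} = {(p13,41), (p13,42), (p14,41), (p14,42), (p15,41), (p15,42)}
  {p14, p15} × {40, 41, 42} = {(p14,40), (p14,41), (p14,42), (p15,40), (p15,41), (p15,42)}
  {p13, p14, p15} × {40, 41, 42} = {(p13,40), (p13,41), (p13,42), (p14,40), (p14,41), (p14,42), (p15,40), (p15,41), (p15,42)}
These 10 distinct sets form the basis B.
Close under arbitrary unions to get τ_{X×Y}; counting gives |τ_{X×Y}| = 20.


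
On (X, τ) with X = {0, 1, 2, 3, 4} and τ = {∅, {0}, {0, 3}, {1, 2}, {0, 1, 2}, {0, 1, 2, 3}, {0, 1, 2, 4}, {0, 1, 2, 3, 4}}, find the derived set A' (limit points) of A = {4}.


A' = ∅

For each x ∈ X, list the open sets U ∈ τ with x ∈ U, then check whether U ∩ (A ∖ {x}) ≠ ∅ for every such U.
  x = 0: open {0} ∋ x has {0} ∩ (A ∖ {0}) = ∅, so x is NOT a limit point.
  x = 1: open {1, 2} ∋ x has {1, 2} ∩ (A ∖ {1}) = ∅, so x is NOT a limit point.
  x = 2: open {1, 2} ∋ x has {1, 2} ∩ (A ∖ {2}) = ∅, so x is NOT a limit point.
  x = 3: open {0, 3} ∋ x has {0, 3} ∩ (A ∖ {3}) = ∅, so x is NOT a limit point.
  x = 4: open {0, 1, 2, 4} ∋ x has {0, 1, 2, 4} ∩ (A ∖ {4}) = ∅, so x is NOT a limit point.
Collecting: A' = ∅.


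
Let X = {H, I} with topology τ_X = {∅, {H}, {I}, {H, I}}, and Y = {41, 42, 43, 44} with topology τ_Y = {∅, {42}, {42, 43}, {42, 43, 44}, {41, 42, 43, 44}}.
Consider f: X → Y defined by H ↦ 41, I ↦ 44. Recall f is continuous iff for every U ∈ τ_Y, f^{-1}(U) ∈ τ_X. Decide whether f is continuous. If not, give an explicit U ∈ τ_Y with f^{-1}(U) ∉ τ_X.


f IS continuous.

Compute f^{-1}(U) for each U ∈ τ_Y:
  U = ∅: f^{-1}(U) = ∅ ∈ τ_X ✓.
  U = {42}: f^{-1}(U) = ∅ ∈ τ_X ✓.
  U = {42, 43}: f^{-1}(U) = ∅ ∈ τ_X ✓.
  U = {42, 43, 44}: f^{-1}(U) = {I} ∈ τ_X ✓.
  U = {41, 42, 43, 44}: f^{-1}(U) = {H, I} ∈ τ_X ✓.
Every preimage lies in τ_X, so f IS continuous.


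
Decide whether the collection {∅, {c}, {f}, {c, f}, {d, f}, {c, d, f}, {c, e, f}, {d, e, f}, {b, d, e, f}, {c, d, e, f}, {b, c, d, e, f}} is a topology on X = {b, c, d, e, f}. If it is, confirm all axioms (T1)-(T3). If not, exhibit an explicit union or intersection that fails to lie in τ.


τ is NOT a topology on X.

Axiom (T1): ∅ ∈ τ? Yes; X ∈ τ? Yes.
Axiom (T2/T3): check pairwise unions and intersections of members of τ.
Counterexample for (T3): {c, e, f} ∩ {d, e, f} = {e, f} ∉ τ. Therefore τ is NOT a topology.


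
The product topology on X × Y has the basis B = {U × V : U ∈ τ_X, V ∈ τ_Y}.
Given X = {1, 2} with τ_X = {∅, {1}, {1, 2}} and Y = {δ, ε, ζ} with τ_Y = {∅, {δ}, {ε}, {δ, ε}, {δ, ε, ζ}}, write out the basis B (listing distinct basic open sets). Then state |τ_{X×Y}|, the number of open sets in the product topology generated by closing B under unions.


Basis B = {∅ × ∅, {1} × {δ}, {1} × {ε}, {1} × {δ, ε}, {1, 2} × {δ}, {1, 2} × {ε}, {1} × {δ, ε, ζ}, {1, 2} × {δ, ε}, {1, 2} × {δ, ε, ζ}}; |τ_{X×Y}| = 14.

Enumerate products U × V with U ∈ τ_X, V ∈ τ_Y (deduplicated):
  ∅ × ∅ = {} (∅)
  {1} × {δ} = {(1,δ)}
  {1} × {ε} = {(1,ε)}
  {1} × {δ, ε} = {(1,δ), (1,ε)}
  {1, 2} × {δ} = {(1,δ), (2,δ)}
  {1, 2} × {ε} = {(1,ε), (2,ε)}
  {1} × {δ, ε, ζ} = {(1,δ), (1,ε), (1,ζ)}
  {1, 2} × {δ, ε} = {(1,δ), (1,ε), (2,δ), (2,ε)}
  {1, 2} × {δ, ε, ζ} = {(1,δ), (1,ε), (1,ζ), (2,δ), (2,ε), (2,ζ)}
These 9 distinct sets form the basis B.
Close under arbitrary unions to get τ_{X×Y}; counting gives |τ_{X×Y}| = 14.


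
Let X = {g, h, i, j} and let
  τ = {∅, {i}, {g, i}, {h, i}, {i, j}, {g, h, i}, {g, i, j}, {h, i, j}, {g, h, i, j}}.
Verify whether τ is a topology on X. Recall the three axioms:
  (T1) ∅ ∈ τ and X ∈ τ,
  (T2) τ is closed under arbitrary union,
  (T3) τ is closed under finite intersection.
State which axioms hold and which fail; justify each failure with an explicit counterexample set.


τ IS a topology on X.

Axiom (T1): ∅ ∈ τ? Yes; X ∈ τ? Yes.
Axiom (T2/T3): check pairwise unions and intersections of members of τ.
All pairwise intersections and unions checked — each lies in τ. Therefore τ satisfies (T1), (T2), (T3): it IS a topology on X.


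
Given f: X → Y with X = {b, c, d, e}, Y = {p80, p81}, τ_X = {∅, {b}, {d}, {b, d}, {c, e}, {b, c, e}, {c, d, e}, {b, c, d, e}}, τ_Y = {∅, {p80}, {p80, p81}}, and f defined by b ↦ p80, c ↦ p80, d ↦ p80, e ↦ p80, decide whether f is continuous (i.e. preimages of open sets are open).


f IS continuous.

Compute f^{-1}(U) for each U ∈ τ_Y:
  U = ∅: f^{-1}(U) = ∅ ∈ τ_X ✓.
  U = {p80}: f^{-1}(U) = {b, c, d, e} ∈ τ_X ✓.
  U = {p80, p81}: f^{-1}(U) = {b, c, d, e} ∈ τ_X ✓.
Every preimage lies in τ_X, so f IS continuous.


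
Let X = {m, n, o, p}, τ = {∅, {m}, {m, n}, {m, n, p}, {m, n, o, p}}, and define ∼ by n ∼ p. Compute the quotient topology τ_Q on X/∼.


X/∼ = {[m], [n=p], [o]}; |τ_Q| = 4.

Equivalence classes: [m], [n=p], [o].
Quotient map π: X → X/∼ sends m ↦ [m], n ↦ [n=p], o ↦ [o], p ↦ [n=p].
For each subset V ⊆ X/∼, compute π^{-1}(V) ⊆ X and check whether π^{-1}(V) ∈ τ. V is open in τ_Q iff π^{-1}(V) ∈ τ.
  V = {}: π^{-1}(V) = ∅ ∈ τ ✓.
  V = {[m]}: π^{-1}(V) = {m} ∈ τ ✓.
  V = {[n=p]}: π^{-1}(V) = {n, p} ∉ τ ✗.
  V = {[m], [n=p]}: π^{-1}(V) = {m, n, p} ∈ τ ✓.
  V = {[o]}: π^{-1}(V) = {o} ∉ τ ✗.
  V = {[m], [o]}: π^{-1}(V) = {m, o} ∉ τ ✗.
  V = {[n=p], [o]}: π^{-1}(V) = {n, o, p} ∉ τ ✗.
  V = {[m], [n=p], [o]}: π^{-1}(V) = {m, n, o, p} ∈ τ ✓.
Open sets in the quotient: τ_Q = {{}, {[m]}, {[m], [n=p]}, {[m], [n=p], [o]}} (4 elements).


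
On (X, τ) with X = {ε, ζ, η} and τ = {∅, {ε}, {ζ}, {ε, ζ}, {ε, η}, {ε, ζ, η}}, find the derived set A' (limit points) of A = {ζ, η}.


A' = ∅

For each x ∈ X, list the open sets U ∈ τ with x ∈ U, then check whether U ∩ (A ∖ {x}) ≠ ∅ for every such U.
  x = ε: open {ε} ∋ x has {ε} ∩ (A ∖ {ε}) = ∅, so x is NOT a limit point.
  x = ζ: open {ζ} ∋ x has {ζ} ∩ (A ∖ {ζ}) = ∅, so x is NOT a limit point.
  x = η: open {ε, η} ∋ x has {ε, η} ∩ (A ∖ {η}) = ∅, so x is NOT a limit point.
Collecting: A' = ∅.


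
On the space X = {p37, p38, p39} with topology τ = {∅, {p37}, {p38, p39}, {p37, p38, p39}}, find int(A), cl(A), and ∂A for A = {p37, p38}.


int(A) = {p37}, cl(A) = {p37, p38, p39}, ∂A = {p38, p39}.

Closed sets in (X, τ) are complements of opens:
  closed(X, τ) = {∅, {p37}, {p38, p39}, {p37, p38, p39}}.
int(A) = ⋃ {U ∈ τ : U ⊆ A}. Opens contained in A: ∅, {p37}.
Taking the union of these: int(A) = {p37}.
cl(A) = ⋂ {C closed : A ⊆ C}. Closed sets containing A: {p37, p38, p39}.
Intersecting these: cl(A) = {p37, p38, p39}.
∂A = cl(A) ∖ int(A) = {p37, p38, p39} ∖ {p37} = {p38, p39}.


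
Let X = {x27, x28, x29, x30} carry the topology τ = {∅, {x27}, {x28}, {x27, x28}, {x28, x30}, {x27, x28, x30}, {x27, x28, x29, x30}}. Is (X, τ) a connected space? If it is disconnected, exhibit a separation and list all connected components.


(X, τ) is connected.

Find clopen sets (U ∈ τ with X ∖ U ∈ τ):
  U = ∅, X ∖ U = {x27, x28, x29, x30} — both open, so U is clopen.
  U = {x27, x28, x29, x30}, X ∖ U = ∅ — both open, so U is clopen.
Only trivial clopens (∅ and X) exist, so (X, τ) is connected.
Compute connected components by grouping points that agree on all clopens:
  component: {x27, x28, x29, x30}


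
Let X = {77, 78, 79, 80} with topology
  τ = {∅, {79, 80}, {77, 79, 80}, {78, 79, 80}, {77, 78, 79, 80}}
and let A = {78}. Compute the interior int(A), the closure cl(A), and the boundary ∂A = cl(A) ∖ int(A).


int(A) = ∅, cl(A) = {78}, ∂A = {78}.

Closed sets in (X, τ) are complements of opens:
  closed(X, τ) = {∅, {77}, {78}, {77, 78}, {77, 78, 79, 80}}.
int(A) = ⋃ {U ∈ τ : U ⊆ A}. Opens contained in A: ∅.
Taking the union of these: int(A) = ∅.
cl(A) = ⋂ {C closed : A ⊆ C}. Closed sets containing A: {78}, {77, 78}, {77, 78, 79, 80}.
Intersecting these: cl(A) = {78}.
∂A = cl(A) ∖ int(A) = {78} ∖ ∅ = {78}.


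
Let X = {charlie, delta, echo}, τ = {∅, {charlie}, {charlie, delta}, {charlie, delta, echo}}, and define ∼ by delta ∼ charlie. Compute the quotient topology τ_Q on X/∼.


X/∼ = {[charlie=delta], [echo]}; |τ_Q| = 3.

Equivalence classes: [charlie=delta], [echo].
Quotient map π: X → X/∼ sends charlie ↦ [charlie=delta], delta ↦ [charlie=delta], echo ↦ [echo].
For each subset V ⊆ X/∼, compute π^{-1}(V) ⊆ X and check whether π^{-1}(V) ∈ τ. V is open in τ_Q iff π^{-1}(V) ∈ τ.
  V = {}: π^{-1}(V) = ∅ ∈ τ ✓.
  V = {[charlie=delta]}: π^{-1}(V) = {charlie, delta} ∈ τ ✓.
  V = {[echo]}: π^{-1}(V) = {echo} ∉ τ ✗.
  V = {[charlie=delta], [echo]}: π^{-1}(V) = {charlie, delta, echo} ∈ τ ✓.
Open sets in the quotient: τ_Q = {{}, {[charlie=delta]}, {[charlie=delta], [echo]}} (3 elements).


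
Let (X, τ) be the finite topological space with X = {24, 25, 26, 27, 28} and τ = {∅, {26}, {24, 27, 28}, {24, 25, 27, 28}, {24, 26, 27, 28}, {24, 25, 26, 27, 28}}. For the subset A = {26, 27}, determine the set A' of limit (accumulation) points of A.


A' = {24, 25, 28}

For each x ∈ X, list the open sets U ∈ τ with x ∈ U, then check whether U ∩ (A ∖ {x}) ≠ ∅ for every such U.
  x = 24: opens ∋ x are {24, 27, 28}, {24, 25, 27, 28}, {24, 26, 27, 28}, {24, 25, 26, 27, 28}; each meets A ∖ {24}, so x IS a limit point.
  x = 25: opens ∋ x are {24, 25, 27, 28}, {24, 25, 26, 27, 28}; each meets A ∖ {25}, so x IS a limit point.
  x = 26: open {26} ∋ x has {26} ∩ (A ∖ {26}) = ∅, so x is NOT a limit point.
  x = 27: open {24, 27, 28} ∋ x has {24, 27, 28} ∩ (A ∖ {27}) = ∅, so x is NOT a limit point.
  x = 28: opens ∋ x are {24, 27, 28}, {24, 25, 27, 28}, {24, 26, 27, 28}, {24, 25, 26, 27, 28}; each meets A ∖ {28}, so x IS a limit point.
Collecting: A' = {24, 25, 28}.


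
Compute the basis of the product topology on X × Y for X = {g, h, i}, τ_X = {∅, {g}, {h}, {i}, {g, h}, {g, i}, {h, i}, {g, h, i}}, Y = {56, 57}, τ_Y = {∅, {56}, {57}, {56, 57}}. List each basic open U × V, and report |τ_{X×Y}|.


Basis B = {∅ × ∅, {g} × {56}, {g} × {57}, {h} × {56}, {h} × {57}, {i} × {56}, {i} × {57}, {g} × {56, 57}, {g, h} × {56}, {g, i} × {56}, {g, h} × {57}, {g, i} × {57}, {h} × {56, 57}, {h, i} × {56}, {h, i} × {57}, {i} × {56, 57}, {g, h, i} × {56}, {g, h, i} × {57}, {g, h} × {56, 57}, {g, i} × {56, 57}, {h, i} × {56, 57}, {g, h, i} × {56, 57}}; |τ_{X×Y}| = 64.

Enumerate products U × V with U ∈ τ_X, V ∈ τ_Y (deduplicated):
  ∅ × ∅ = {} (∅)
  {g} × {56} = {(g,56)}
  {g} × {57} = {(g,57)}
  {h} × {56} = {(h,56)}
  {h} × {57} = {(h,57)}
  {i} × {56} = {(i,56)}
  {i} × {57} = {(i,57)}
  {g} × {56, 57} = {(g,56), (g,57)}
  {g, h} × {56} = {(g,56), (h,56)}
  {g, i} × {56} = {(g,56), (i,56)}
  {g, h} × {57} = {(g,57), (h,57)}
  {g, i} × {57} = {(g,57), (i,57)}
  {h} × {56, 57} = {(h,56), (h,57)}
  {h, i} × {56} = {(h,56), (i,56)}
  {h, i} × {57} = {(h,57), (i,57)}
  {i} × {56, 57} = {(i,56), (i,57)}
  {g, h, i} × {56} = {(g,56), (h,56), (i,56)}
  {g, h, i} × {57} = {(g,57), (h,57), (i,57)}
  {g, h} × {56, 57} = {(g,56), (g,57), (h,56), (h,57)}
  {g, i} × {56, 57} = {(g,56), (g,57), (i,56), (i,57)}
  {h, i} × {56, 57} = {(h,56), (h,57), (i,56), (i,57)}
  {g, h, i} × {56, 57} = {(g,56), (g,57), (h,56), (h,57), (i,56), (i,57)}
These 22 distinct sets form the basis B.
Close under arbitrary unions to get τ_{X×Y}; counting gives |τ_{X×Y}| = 64.


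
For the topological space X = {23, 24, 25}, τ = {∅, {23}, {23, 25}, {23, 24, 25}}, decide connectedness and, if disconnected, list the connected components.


(X, τ) is connected.

Find clopen sets (U ∈ τ with X ∖ U ∈ τ):
  U = ∅, X ∖ U = {23, 24, 25} — both open, so U is clopen.
  U = {23, 24, 25}, X ∖ U = ∅ — both open, so U is clopen.
Only trivial clopens (∅ and X) exist, so (X, τ) is connected.
Compute connected components by grouping points that agree on all clopens:
  component: {23, 24, 25}


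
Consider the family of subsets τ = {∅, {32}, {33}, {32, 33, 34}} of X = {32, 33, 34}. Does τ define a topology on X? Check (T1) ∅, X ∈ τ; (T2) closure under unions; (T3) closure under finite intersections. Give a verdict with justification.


τ is NOT a topology on X.

Axiom (T1): ∅ ∈ τ? Yes; X ∈ τ? Yes.
Axiom (T2/T3): check pairwise unions and intersections of members of τ.
Counterexample for (T2): {32} ∪ {33} = {32, 33} ∉ τ. Therefore τ is NOT a topology.


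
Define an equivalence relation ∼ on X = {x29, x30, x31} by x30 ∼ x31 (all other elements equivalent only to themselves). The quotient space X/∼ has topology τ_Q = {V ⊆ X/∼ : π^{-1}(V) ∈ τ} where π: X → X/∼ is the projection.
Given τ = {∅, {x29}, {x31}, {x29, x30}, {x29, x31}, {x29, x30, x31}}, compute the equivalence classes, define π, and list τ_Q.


X/∼ = {[x29], [x30=x31]}; |τ_Q| = 3.

Equivalence classes: [x29], [x30=x31].
Quotient map π: X → X/∼ sends x29 ↦ [x29], x30 ↦ [x30=x31], x31 ↦ [x30=x31].
For each subset V ⊆ X/∼, compute π^{-1}(V) ⊆ X and check whether π^{-1}(V) ∈ τ. V is open in τ_Q iff π^{-1}(V) ∈ τ.
  V = {}: π^{-1}(V) = ∅ ∈ τ ✓.
  V = {[x29]}: π^{-1}(V) = {x29} ∈ τ ✓.
  V = {[x30=x31]}: π^{-1}(V) = {x30, x31} ∉ τ ✗.
  V = {[x29], [x30=x31]}: π^{-1}(V) = {x29, x30, x31} ∈ τ ✓.
Open sets in the quotient: τ_Q = {{}, {[x29]}, {[x29], [x30=x31]}} (3 elements).


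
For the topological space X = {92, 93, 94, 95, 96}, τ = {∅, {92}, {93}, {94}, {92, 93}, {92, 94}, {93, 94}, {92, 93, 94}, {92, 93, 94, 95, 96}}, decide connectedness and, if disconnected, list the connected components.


(X, τ) is connected.

Find clopen sets (U ∈ τ with X ∖ U ∈ τ):
  U = ∅, X ∖ U = {92, 93, 94, 95, 96} — both open, so U is clopen.
  U = {92, 93, 94, 95, 96}, X ∖ U = ∅ — both open, so U is clopen.
Only trivial clopens (∅ and X) exist, so (X, τ) is connected.
Compute connected components by grouping points that agree on all clopens:
  component: {92, 93, 94, 95, 96}


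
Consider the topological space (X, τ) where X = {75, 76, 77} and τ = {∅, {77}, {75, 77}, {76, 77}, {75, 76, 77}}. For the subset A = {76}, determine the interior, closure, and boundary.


int(A) = ∅, cl(A) = {76}, ∂A = {76}.

Closed sets in (X, τ) are complements of opens:
  closed(X, τ) = {∅, {75}, {76}, {75, 76}, {75, 76, 77}}.
int(A) = ⋃ {U ∈ τ : U ⊆ A}. Opens contained in A: ∅.
Taking the union of these: int(A) = ∅.
cl(A) = ⋂ {C closed : A ⊆ C}. Closed sets containing A: {76}, {75, 76}, {75, 76, 77}.
Intersecting these: cl(A) = {76}.
∂A = cl(A) ∖ int(A) = {76} ∖ ∅ = {76}.


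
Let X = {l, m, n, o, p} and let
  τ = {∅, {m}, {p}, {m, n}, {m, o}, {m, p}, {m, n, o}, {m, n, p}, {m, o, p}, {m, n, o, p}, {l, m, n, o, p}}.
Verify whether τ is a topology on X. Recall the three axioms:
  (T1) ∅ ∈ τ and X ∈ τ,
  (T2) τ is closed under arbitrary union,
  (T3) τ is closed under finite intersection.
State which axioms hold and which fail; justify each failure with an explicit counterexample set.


τ IS a topology on X.

Axiom (T1): ∅ ∈ τ? Yes; X ∈ τ? Yes.
Axiom (T2/T3): check pairwise unions and intersections of members of τ.
All pairwise intersections and unions checked — each lies in τ. Therefore τ satisfies (T1), (T2), (T3): it IS a topology on X.


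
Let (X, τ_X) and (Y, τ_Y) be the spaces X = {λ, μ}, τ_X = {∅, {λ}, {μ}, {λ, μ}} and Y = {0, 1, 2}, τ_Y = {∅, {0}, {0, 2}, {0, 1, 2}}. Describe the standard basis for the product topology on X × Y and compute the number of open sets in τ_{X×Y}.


Basis B = {∅ × ∅, {λ} × {0}, {μ} × {0}, {λ} × {0, 2}, {λ, μ} × {0}, {μ} × {0, 2}, {λ} × {0, 1, 2}, {μ} × {0, 1, 2}, {λ, μ} × {0, 2}, {λ, μ} × {0, 1, 2}}; |τ_{X×Y}| = 16.

Enumerate products U × V with U ∈ τ_X, V ∈ τ_Y (deduplicated):
  ∅ × ∅ = {} (∅)
  {λ} × {0} = {(λ,0)}
  {μ} × {0} = {(μ,0)}
  {λ} × {0, 2} = {(λ,0), (λ,2)}
  {λ, μ} × {0} = {(λ,0), (μ,0)}
  {μ} × {0, 2} = {(μ,0), (μ,2)}
  {λ} × {0, 1, 2} = {(λ,0), (λ,1), (λ,2)}
  {μ} × {0, 1, 2} = {(μ,0), (μ,1), (μ,2)}
  {λ, μ} × {0, 2} = {(λ,0), (λ,2), (μ,0), (μ,2)}
  {λ, μ} × {0, 1, 2} = {(λ,0), (λ,1), (λ,2), (μ,0), (μ,1), (μ,2)}
These 10 distinct sets form the basis B.
Close under arbitrary unions to get τ_{X×Y}; counting gives |τ_{X×Y}| = 16.


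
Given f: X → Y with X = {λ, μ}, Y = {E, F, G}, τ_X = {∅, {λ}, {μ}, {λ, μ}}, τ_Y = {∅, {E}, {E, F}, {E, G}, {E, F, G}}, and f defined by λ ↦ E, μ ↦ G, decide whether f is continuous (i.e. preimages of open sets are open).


f IS continuous.

Compute f^{-1}(U) for each U ∈ τ_Y:
  U = ∅: f^{-1}(U) = ∅ ∈ τ_X ✓.
  U = {E}: f^{-1}(U) = {λ} ∈ τ_X ✓.
  U = {E, F}: f^{-1}(U) = {λ} ∈ τ_X ✓.
  U = {E, G}: f^{-1}(U) = {λ, μ} ∈ τ_X ✓.
  U = {E, F, G}: f^{-1}(U) = {λ, μ} ∈ τ_X ✓.
Every preimage lies in τ_X, so f IS continuous.


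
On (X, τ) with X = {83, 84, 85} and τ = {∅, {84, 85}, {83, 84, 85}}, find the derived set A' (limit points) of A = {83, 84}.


A' = {83, 85}

For each x ∈ X, list the open sets U ∈ τ with x ∈ U, then check whether U ∩ (A ∖ {x}) ≠ ∅ for every such U.
  x = 83: opens ∋ x are {83, 84, 85}; each meets A ∖ {83}, so x IS a limit point.
  x = 84: open {84, 85} ∋ x has {84, 85} ∩ (A ∖ {84}) = ∅, so x is NOT a limit point.
  x = 85: opens ∋ x are {84, 85}, {83, 84, 85}; each meets A ∖ {85}, so x IS a limit point.
Collecting: A' = {83, 85}.


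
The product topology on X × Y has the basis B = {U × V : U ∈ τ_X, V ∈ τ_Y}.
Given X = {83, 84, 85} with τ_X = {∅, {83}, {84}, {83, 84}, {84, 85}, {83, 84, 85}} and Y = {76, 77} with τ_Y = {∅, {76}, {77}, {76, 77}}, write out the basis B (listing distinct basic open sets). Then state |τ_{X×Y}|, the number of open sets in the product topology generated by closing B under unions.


Basis B = {∅ × ∅, {83} × {76}, {83} × {77}, {84} × {76}, {84} × {77}, {83} × {76, 77}, {83, 84} × {76}, {83, 84} × {77}, {84} × {76, 77}, {84, 85} × {76}, {84, 85} × {77}, {83, 84, 85} × {76}, {83, 84, 85} × {77}, {83, 84} × {76, 77}, {84, 85} × {76, 77}, {83, 84, 85} × {76, 77}}; |τ_{X×Y}| = 36.

Enumerate products U × V with U ∈ τ_X, V ∈ τ_Y (deduplicated):
  ∅ × ∅ = {} (∅)
  {83} × {76} = {(83,76)}
  {83} × {77} = {(83,77)}
  {84} × {76} = {(84,76)}
  {84} × {77} = {(84,77)}
  {83} × {76, 77} = {(83,76), (83,77)}
  {83, 84} × {76} = {(83,76), (84,76)}
  {83, 84} × {77} = {(83,77), (84,77)}
  {84} × {76, 77} = {(84,76), (84,77)}
  {84, 85} × {76} = {(84,76), (85,76)}
  {84, 85} × {77} = {(84,77), (85,77)}
  {83, 84, 85} × {76} = {(83,76), (84,76), (85,76)}
  {83, 84, 85} × {77} = {(83,77), (84,77), (85,77)}
  {83, 84} × {76, 77} = {(83,76), (83,77), (84,76), (84,77)}
  {84, 85} × {76, 77} = {(84,76), (84,77), (85,76), (85,77)}
  {83, 84, 85} × {76, 77} = {(83,76), (83,77), (84,76), (84,77), (85,76), (85,77)}
These 16 distinct sets form the basis B.
Close under arbitrary unions to get τ_{X×Y}; counting gives |τ_{X×Y}| = 36.


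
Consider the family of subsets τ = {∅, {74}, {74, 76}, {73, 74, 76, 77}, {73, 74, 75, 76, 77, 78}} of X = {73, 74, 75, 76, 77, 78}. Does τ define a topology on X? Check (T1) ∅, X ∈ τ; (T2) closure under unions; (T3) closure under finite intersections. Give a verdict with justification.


τ IS a topology on X.

Axiom (T1): ∅ ∈ τ? Yes; X ∈ τ? Yes.
Axiom (T2/T3): check pairwise unions and intersections of members of τ.
All pairwise intersections and unions checked — each lies in τ. Therefore τ satisfies (T1), (T2), (T3): it IS a topology on X.


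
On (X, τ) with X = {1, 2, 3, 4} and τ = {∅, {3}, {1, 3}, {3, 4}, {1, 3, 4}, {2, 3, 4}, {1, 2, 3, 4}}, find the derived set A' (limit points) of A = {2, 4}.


A' = {2}

For each x ∈ X, list the open sets U ∈ τ with x ∈ U, then check whether U ∩ (A ∖ {x}) ≠ ∅ for every such U.
  x = 1: open {1, 3} ∋ x has {1, 3} ∩ (A ∖ {1}) = ∅, so x is NOT a limit point.
  x = 2: opens ∋ x are {2, 3, 4}, {1, 2, 3, 4}; each meets A ∖ {2}, so x IS a limit point.
  x = 3: open {3} ∋ x has {3} ∩ (A ∖ {3}) = ∅, so x is NOT a limit point.
  x = 4: open {3, 4} ∋ x has {3, 4} ∩ (A ∖ {4}) = ∅, so x is NOT a limit point.
Collecting: A' = {2}.


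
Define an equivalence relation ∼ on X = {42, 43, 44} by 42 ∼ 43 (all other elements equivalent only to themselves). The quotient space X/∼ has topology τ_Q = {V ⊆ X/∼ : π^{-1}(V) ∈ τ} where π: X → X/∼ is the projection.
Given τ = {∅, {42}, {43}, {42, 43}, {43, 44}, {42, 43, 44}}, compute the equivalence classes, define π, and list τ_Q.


X/∼ = {[42=43], [44]}; |τ_Q| = 3.

Equivalence classes: [42=43], [44].
Quotient map π: X → X/∼ sends 42 ↦ [42=43], 43 ↦ [42=43], 44 ↦ [44].
For each subset V ⊆ X/∼, compute π^{-1}(V) ⊆ X and check whether π^{-1}(V) ∈ τ. V is open in τ_Q iff π^{-1}(V) ∈ τ.
  V = {}: π^{-1}(V) = ∅ ∈ τ ✓.
  V = {[42=43]}: π^{-1}(V) = {42, 43} ∈ τ ✓.
  V = {[44]}: π^{-1}(V) = {44} ∉ τ ✗.
  V = {[42=43], [44]}: π^{-1}(V) = {42, 43, 44} ∈ τ ✓.
Open sets in the quotient: τ_Q = {{}, {[42=43]}, {[42=43], [44]}} (3 elements).


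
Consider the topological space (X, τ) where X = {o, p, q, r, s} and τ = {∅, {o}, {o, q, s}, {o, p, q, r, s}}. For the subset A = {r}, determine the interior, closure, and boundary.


int(A) = ∅, cl(A) = {p, r}, ∂A = {p, r}.

Closed sets in (X, τ) are complements of opens:
  closed(X, τ) = {∅, {p, r}, {p, q, r, s}, {o, p, q, r, s}}.
int(A) = ⋃ {U ∈ τ : U ⊆ A}. Opens contained in A: ∅.
Taking the union of these: int(A) = ∅.
cl(A) = ⋂ {C closed : A ⊆ C}. Closed sets containing A: {p, r}, {p, q, r, s}, {o, p, q, r, s}.
Intersecting these: cl(A) = {p, r}.
∂A = cl(A) ∖ int(A) = {p, r} ∖ ∅ = {p, r}.


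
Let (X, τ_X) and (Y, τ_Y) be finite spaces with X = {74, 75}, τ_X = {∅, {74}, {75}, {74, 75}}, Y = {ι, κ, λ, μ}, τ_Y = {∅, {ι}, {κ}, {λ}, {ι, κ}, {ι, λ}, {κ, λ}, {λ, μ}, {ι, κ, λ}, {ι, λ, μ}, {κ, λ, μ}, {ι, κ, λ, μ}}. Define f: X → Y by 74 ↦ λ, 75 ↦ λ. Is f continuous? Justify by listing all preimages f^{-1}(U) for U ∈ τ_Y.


f IS continuous.

Compute f^{-1}(U) for each U ∈ τ_Y:
  U = ∅: f^{-1}(U) = ∅ ∈ τ_X ✓.
  U = {ι}: f^{-1}(U) = ∅ ∈ τ_X ✓.
  U = {κ}: f^{-1}(U) = ∅ ∈ τ_X ✓.
  U = {λ}: f^{-1}(U) = {74, 75} ∈ τ_X ✓.
  U = {ι, κ}: f^{-1}(U) = ∅ ∈ τ_X ✓.
  U = {ι, λ}: f^{-1}(U) = {74, 75} ∈ τ_X ✓.
  U = {κ, λ}: f^{-1}(U) = {74, 75} ∈ τ_X ✓.
  U = {λ, μ}: f^{-1}(U) = {74, 75} ∈ τ_X ✓.
  U = {ι, κ, λ}: f^{-1}(U) = {74, 75} ∈ τ_X ✓.
  U = {ι, λ, μ}: f^{-1}(U) = {74, 75} ∈ τ_X ✓.
  U = {κ, λ, μ}: f^{-1}(U) = {74, 75} ∈ τ_X ✓.
  U = {ι, κ, λ, μ}: f^{-1}(U) = {74, 75} ∈ τ_X ✓.
Every preimage lies in τ_X, so f IS continuous.


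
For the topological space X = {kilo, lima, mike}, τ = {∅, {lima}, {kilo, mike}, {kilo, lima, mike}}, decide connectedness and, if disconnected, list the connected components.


(X, τ) is disconnected; components = [{lima}, {kilo, mike}].

Find clopen sets (U ∈ τ with X ∖ U ∈ τ):
  U = ∅, X ∖ U = {kilo, lima, mike} — both open, so U is clopen.
  U = {lima}, X ∖ U = {kilo, mike} — both open, so U is clopen.
  U = {kilo, mike}, X ∖ U = {lima} — both open, so U is clopen.
  U = {kilo, lima, mike}, X ∖ U = ∅ — both open, so U is clopen.
Nontrivial clopen(s) exist: e.g. {kilo, mike}. So (X, τ) is disconnected.
Compute connected components by grouping points that agree on all clopens:
  component: {lima}
  component: {kilo, mike}


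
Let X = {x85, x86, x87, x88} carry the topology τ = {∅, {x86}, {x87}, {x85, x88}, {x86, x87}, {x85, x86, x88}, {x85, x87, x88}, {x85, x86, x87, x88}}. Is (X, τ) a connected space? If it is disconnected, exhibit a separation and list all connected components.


(X, τ) is disconnected; components = [{x86}, {x87}, {x85, x88}].

Find clopen sets (U ∈ τ with X ∖ U ∈ τ):
  U = ∅, X ∖ U = {x85, x86, x87, x88} — both open, so U is clopen.
  U = {x86}, X ∖ U = {x85, x87, x88} — both open, so U is clopen.
  U = {x87}, X ∖ U = {x85, x86, x88} — both open, so U is clopen.
  U = {x85, x88}, X ∖ U = {x86, x87} — both open, so U is clopen.
  U = {x86, x87}, X ∖ U = {x85, x88} — both open, so U is clopen.
  U = {x85, x86, x88}, X ∖ U = {x87} — both open, so U is clopen.
  U = {x85, x87, x88}, X ∖ U = {x86} — both open, so U is clopen.
  U = {x85, x86, x87, x88}, X ∖ U = ∅ — both open, so U is clopen.
Nontrivial clopen(s) exist: e.g. {x85, x88}. So (X, τ) is disconnected.
Compute connected components by grouping points that agree on all clopens:
  component: {x86}
  component: {x87}
  component: {x85, x88}


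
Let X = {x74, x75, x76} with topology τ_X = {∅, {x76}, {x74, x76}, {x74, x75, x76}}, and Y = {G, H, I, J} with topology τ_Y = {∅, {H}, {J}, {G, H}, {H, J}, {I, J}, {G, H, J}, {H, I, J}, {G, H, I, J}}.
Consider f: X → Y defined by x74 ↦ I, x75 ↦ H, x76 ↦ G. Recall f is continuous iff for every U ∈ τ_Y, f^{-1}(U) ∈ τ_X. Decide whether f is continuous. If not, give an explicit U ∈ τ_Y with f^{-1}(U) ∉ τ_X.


f is NOT continuous.

Compute f^{-1}(U) for each U ∈ τ_Y:
  U = ∅: f^{-1}(U) = ∅ ∈ τ_X ✓.
  U = {H}: f^{-1}(U) = {x75} ∉ τ_X ✗.
  U = {J}: f^{-1}(U) = ∅ ∈ τ_X ✓.
  U = {G, H}: f^{-1}(U) = {x75, x76} ∉ τ_X ✗.
  U = {H, J}: f^{-1}(U) = {x75} ∉ τ_X ✗.
  U = {I, J}: f^{-1}(U) = {x74} ∉ τ_X ✗.
  U = {G, H, J}: f^{-1}(U) = {x75, x76} ∉ τ_X ✗.
  U = {H, I, J}: f^{-1}(U) = {x74, x75} ∉ τ_X ✗.
  U = {G, H, I, J}: f^{-1}(U) = {x74, x75, x76} ∈ τ_X ✓.
Found U = {H} with f^{-1}(U) = {x75} not in τ_X. Therefore f is NOT continuous.


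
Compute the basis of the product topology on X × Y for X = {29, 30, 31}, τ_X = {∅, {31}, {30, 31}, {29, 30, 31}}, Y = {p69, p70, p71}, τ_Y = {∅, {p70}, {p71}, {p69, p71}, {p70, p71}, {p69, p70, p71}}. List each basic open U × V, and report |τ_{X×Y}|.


Basis B = {∅ × ∅, {31} × {p70}, {31} × {p71}, {30, 31} × {p70}, {30, 31} × {p71}, {31} × {p69, p71}, {31} × {p70, p71}, {29, 30, 31} × {p70}, {29, 30, 31} × {p71}, {31} × {p69, p70, p71}, {30, 31} × {p69, p71}, {30, 31} × {p70, p71}, {29, 30, 31} × {p69, p71}, {29, 30, 31} × {p70, p71}, {30, 31} × {p69, p70, p71}, {29, 30, 31} × {p69, p70, p71}}; |τ_{X×Y}| = 40.

Enumerate products U × V with U ∈ τ_X, V ∈ τ_Y (deduplicated):
  ∅ × ∅ = {} (∅)
  {31} × {p70} = {(31,p70)}
  {31} × {p71} = {(31,p71)}
  {30, 31} × {p70} = {(30,p70), (31,p70)}
  {30, 31} × {p71} = {(30,p71), (31,p71)}
  {31} × {p69, p71} = {(31,p69), (31,p71)}
  {31} × {p70, p71} = {(31,p70), (31,p71)}
  {29, 30, 31} × {p70} = {(29,p70), (30,p70), (31,p70)}
  {29, 30, 31} × {p71} = {(29,p71), (30,p71), (31,p71)}
  {31} × {p69, p70, p71} = {(31,p69), (31,p70), (31,p71)}
  {30, 31} × {p69, p71} = {(30,p69), (30,p71), (31,p69), (31,p71)}
  {30, 31} × {p70, p71} = {(30,p70), (30,p71), (31,p70), (31,p71)}
  {29, 30, 31} × {p69, p71} = {(29,p69), (29,p71), (30,p69), (30,p71), (31,p69), (31,p71)}
  {29, 30, 31} × {p70, p71} = {(29,p70), (29,p71), (30,p70), (30,p71), (31,p70), (31,p71)}
  {30, 31} × {p69, p70, p71} = {(30,p69), (30,p70), (30,p71), (31,p69), (31,p70), (31,p71)}
  {29, 30, 31} × {p69, p70, p71} = {(29,p69), (29,p70), (29,p71), (30,p69), (30,p70), (30,p71), (31,p69), (31,p70), (31,p71)}
These 16 distinct sets form the basis B.
Close under arbitrary unions to get τ_{X×Y}; counting gives |τ_{X×Y}| = 40.


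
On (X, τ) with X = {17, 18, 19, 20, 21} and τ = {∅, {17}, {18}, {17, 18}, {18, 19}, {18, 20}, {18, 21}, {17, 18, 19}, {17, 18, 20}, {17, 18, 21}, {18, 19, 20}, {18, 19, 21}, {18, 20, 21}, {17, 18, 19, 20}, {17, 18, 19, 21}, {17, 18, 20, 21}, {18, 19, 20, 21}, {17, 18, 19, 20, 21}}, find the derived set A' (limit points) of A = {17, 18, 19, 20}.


A' = {19, 20, 21}

For each x ∈ X, list the open sets U ∈ τ with x ∈ U, then check whether U ∩ (A ∖ {x}) ≠ ∅ for every such U.
  x = 17: open {17} ∋ x has {17} ∩ (A ∖ {17}) = ∅, so x is NOT a limit point.
  x = 18: open {18} ∋ x has {18} ∩ (A ∖ {18}) = ∅, so x is NOT a limit point.
  x = 19: opens ∋ x are {18, 19}, {17, 18, 19}, {18, 19, 20}, {18, 19, 21}, {17, 18, 19, 20}, {17, 18, 19, 21}, {18, 19, 20, 21}, {17, 18, 19, 20, 21}; each meets A ∖ {19}, so x IS a limit point.
  x = 20: opens ∋ x are {18, 20}, {17, 18, 20}, {18, 19, 20}, {18, 20, 21}, {17, 18, 19, 20}, {17, 18, 20, 21}, {18, 19, 20, 21}, {17, 18, 19, 20, 21}; each meets A ∖ {20}, so x IS a limit point.
  x = 21: opens ∋ x are {18, 21}, {17, 18, 21}, {18, 19, 21}, {18, 20, 21}, {17, 18, 19, 21}, {17, 18, 20, 21}, {18, 19, 20, 21}, {17, 18, 19, 20, 21}; each meets A ∖ {21}, so x IS a limit point.
Collecting: A' = {19, 20, 21}.


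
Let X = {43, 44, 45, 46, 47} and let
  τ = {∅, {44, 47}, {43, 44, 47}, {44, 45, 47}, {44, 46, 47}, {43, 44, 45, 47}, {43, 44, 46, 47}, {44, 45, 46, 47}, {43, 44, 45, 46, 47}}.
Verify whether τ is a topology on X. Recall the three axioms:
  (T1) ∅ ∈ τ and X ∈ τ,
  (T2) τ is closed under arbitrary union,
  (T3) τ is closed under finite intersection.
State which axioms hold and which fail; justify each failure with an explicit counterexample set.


τ IS a topology on X.

Axiom (T1): ∅ ∈ τ? Yes; X ∈ τ? Yes.
Axiom (T2/T3): check pairwise unions and intersections of members of τ.
All pairwise intersections and unions checked — each lies in τ. Therefore τ satisfies (T1), (T2), (T3): it IS a topology on X.


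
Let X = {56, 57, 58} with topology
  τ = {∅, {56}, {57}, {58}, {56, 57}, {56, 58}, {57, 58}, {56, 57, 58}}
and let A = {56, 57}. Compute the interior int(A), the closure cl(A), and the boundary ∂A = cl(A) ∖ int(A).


int(A) = {56, 57}, cl(A) = {56, 57}, ∂A = ∅.

Closed sets in (X, τ) are complements of opens:
  closed(X, τ) = {∅, {56}, {57}, {58}, {56, 57}, {56, 58}, {57, 58}, {56, 57, 58}}.
int(A) = ⋃ {U ∈ τ : U ⊆ A}. Opens contained in A: ∅, {56}, {57}, {56, 57}.
Taking the union of these: int(A) = {56, 57}.
cl(A) = ⋂ {C closed : A ⊆ C}. Closed sets containing A: {56, 57}, {56, 57, 58}.
Intersecting these: cl(A) = {56, 57}.
∂A = cl(A) ∖ int(A) = {56, 57} ∖ {56, 57} = ∅.


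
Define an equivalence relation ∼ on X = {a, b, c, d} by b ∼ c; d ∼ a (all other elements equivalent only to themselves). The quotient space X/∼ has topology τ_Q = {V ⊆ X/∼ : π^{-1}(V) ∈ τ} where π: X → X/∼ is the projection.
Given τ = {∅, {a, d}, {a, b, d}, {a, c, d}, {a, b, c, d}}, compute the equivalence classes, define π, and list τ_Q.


X/∼ = {[a=d], [b=c]}; |τ_Q| = 3.

Equivalence classes: [a=d], [b=c].
Quotient map π: X → X/∼ sends a ↦ [a=d], b ↦ [b=c], c ↦ [b=c], d ↦ [a=d].
For each subset V ⊆ X/∼, compute π^{-1}(V) ⊆ X and check whether π^{-1}(V) ∈ τ. V is open in τ_Q iff π^{-1}(V) ∈ τ.
  V = {}: π^{-1}(V) = ∅ ∈ τ ✓.
  V = {[a=d]}: π^{-1}(V) = {a, d} ∈ τ ✓.
  V = {[b=c]}: π^{-1}(V) = {b, c} ∉ τ ✗.
  V = {[a=d], [b=c]}: π^{-1}(V) = {a, b, c, d} ∈ τ ✓.
Open sets in the quotient: τ_Q = {{}, {[a=d]}, {[a=d], [b=c]}} (3 elements).


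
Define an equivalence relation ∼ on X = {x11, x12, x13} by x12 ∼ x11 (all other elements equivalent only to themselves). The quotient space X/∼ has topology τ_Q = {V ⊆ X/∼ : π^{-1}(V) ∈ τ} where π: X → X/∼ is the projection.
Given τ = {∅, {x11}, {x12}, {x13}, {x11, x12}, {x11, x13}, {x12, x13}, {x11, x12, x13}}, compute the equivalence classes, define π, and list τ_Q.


X/∼ = {[x11=x12], [x13]}; |τ_Q| = 4.

Equivalence classes: [x11=x12], [x13].
Quotient map π: X → X/∼ sends x11 ↦ [x11=x12], x12 ↦ [x11=x12], x13 ↦ [x13].
For each subset V ⊆ X/∼, compute π^{-1}(V) ⊆ X and check whether π^{-1}(V) ∈ τ. V is open in τ_Q iff π^{-1}(V) ∈ τ.
  V = {}: π^{-1}(V) = ∅ ∈ τ ✓.
  V = {[x11=x12]}: π^{-1}(V) = {x11, x12} ∈ τ ✓.
  V = {[x13]}: π^{-1}(V) = {x13} ∈ τ ✓.
  V = {[x11=x12], [x13]}: π^{-1}(V) = {x11, x12, x13} ∈ τ ✓.
Open sets in the quotient: τ_Q = {{}, {[x11=x12]}, {[x13]}, {[x11=x12], [x13]}} (4 elements).
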